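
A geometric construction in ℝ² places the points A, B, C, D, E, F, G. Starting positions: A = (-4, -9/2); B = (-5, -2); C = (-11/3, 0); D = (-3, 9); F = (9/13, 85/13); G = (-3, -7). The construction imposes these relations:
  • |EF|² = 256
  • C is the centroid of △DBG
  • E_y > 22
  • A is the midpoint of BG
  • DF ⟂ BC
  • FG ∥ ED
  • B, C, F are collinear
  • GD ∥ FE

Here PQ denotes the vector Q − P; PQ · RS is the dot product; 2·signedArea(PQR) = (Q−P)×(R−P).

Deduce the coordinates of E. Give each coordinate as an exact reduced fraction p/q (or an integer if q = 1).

1. E_x = 9/13  [FG ∥ ED ∩ GD ∥ FE]
2. E_y = 293/13  [FG ∥ ED ∩ GD ∥ FE]
   → E = (9/13, 293/13)

E = (9/13, 293/13)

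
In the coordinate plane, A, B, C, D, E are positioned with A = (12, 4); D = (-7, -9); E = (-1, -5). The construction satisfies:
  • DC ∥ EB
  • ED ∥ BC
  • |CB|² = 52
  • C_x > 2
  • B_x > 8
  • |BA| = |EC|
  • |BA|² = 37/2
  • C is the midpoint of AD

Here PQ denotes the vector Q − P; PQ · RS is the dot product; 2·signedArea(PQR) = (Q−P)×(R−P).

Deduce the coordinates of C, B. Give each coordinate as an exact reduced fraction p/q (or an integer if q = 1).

B = (17/2, 3/2)
C = (5/2, -5/2)

1. C_x = 5/2  [C is the midpoint of AD]
2. C_y = -5/2  [C is the midpoint of AD]
   → C = (5/2, -5/2)
3. B_x = 17/2  [ED ∥ BC ∩ DC ∥ EB]
4. B_y = 3/2  [ED ∥ BC ∩ DC ∥ EB]
   → B = (17/2, 3/2)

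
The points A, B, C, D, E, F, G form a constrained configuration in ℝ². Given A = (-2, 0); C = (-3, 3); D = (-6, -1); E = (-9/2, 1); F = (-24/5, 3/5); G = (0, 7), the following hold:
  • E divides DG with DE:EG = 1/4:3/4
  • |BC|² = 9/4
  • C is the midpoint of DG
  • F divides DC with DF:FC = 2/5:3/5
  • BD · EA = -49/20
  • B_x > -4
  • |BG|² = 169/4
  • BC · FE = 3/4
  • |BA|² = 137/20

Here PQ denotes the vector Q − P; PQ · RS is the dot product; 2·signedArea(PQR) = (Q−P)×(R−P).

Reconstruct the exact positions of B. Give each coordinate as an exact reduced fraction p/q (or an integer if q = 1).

1. B_x = -39/10  [BC · FE = 3/4 ∩ BD · EA = -49/20]
2. B_y = 9/5  [BC · FE = 3/4 ∩ BD · EA = -49/20]
   → B = (-39/10, 9/5)

B = (-39/10, 9/5)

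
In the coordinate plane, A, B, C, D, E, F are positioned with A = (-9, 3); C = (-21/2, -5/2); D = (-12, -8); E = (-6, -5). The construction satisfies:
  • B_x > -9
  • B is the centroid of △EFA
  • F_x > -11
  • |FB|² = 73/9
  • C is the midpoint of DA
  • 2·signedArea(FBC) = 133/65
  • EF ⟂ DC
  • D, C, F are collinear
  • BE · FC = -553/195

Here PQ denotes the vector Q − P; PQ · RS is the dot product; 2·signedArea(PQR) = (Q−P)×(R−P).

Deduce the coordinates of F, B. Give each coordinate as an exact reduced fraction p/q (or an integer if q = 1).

1. F_x = -1407/130  [D, C, F are collinear ∩ EF ⟂ DC]
2. F_y = -479/130  [D, C, F are collinear ∩ EF ⟂ DC]
   → F = (-1407/130, -479/130)
3. B_x = -1119/130  [B is the centroid of △EFA]
4. B_y = -739/390  [B is the centroid of △EFA]
   → B = (-1119/130, -739/390)

B = (-1119/130, -739/390)
F = (-1407/130, -479/130)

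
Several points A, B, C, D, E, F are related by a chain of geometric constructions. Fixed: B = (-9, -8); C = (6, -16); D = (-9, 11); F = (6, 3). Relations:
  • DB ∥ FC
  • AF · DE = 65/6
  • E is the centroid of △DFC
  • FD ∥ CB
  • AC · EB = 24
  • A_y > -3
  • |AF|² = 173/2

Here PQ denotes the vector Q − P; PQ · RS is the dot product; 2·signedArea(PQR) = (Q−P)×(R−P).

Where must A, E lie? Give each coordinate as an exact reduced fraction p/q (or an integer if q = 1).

A = (-3/2, -5/2)
E = (1, -2/3)

1. E_x = 1  [E is the centroid of △DFC]
2. E_y = -2/3  [E is the centroid of △DFC]
   → E = (1, -2/3)
3. A_x = -3/2  [AF · DE = 65/6 ∩ AC · EB = 24]
4. A_y = -5/2  [AF · DE = 65/6 ∩ AC · EB = 24]
   → A = (-3/2, -5/2)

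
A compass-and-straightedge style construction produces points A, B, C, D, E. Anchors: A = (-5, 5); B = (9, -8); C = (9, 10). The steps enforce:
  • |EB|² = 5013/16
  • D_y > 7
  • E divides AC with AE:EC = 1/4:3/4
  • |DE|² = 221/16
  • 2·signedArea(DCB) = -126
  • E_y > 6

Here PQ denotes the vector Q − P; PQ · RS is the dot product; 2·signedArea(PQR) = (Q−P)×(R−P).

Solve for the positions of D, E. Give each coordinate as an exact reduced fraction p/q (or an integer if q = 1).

D = (2, 15/2)
E = (-3/2, 25/4)

1. D_x = 2  [2·signedArea(DCB) = -126]
2. E_x = -3/2  [E divides AC with AE:EC = 1/4:3/4]
3. E_y = 25/4  [E divides AC with AE:EC = 1/4:3/4]
   → E = (-3/2, 25/4)
4. D_y = 15/2  [|DE|² = 221/16]
   → D = (2, 15/2)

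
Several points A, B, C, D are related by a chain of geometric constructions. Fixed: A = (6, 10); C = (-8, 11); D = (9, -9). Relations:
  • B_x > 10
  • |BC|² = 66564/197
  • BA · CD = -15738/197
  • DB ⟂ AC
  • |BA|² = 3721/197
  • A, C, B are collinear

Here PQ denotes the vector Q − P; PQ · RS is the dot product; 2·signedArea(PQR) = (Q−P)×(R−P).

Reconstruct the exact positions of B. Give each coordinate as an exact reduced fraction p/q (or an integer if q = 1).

B = (2036/197, 1909/197)

1. B_x = 2036/197  [A, C, B are collinear ∩ DB ⟂ AC]
2. B_y = 1909/197  [A, C, B are collinear ∩ DB ⟂ AC]
   → B = (2036/197, 1909/197)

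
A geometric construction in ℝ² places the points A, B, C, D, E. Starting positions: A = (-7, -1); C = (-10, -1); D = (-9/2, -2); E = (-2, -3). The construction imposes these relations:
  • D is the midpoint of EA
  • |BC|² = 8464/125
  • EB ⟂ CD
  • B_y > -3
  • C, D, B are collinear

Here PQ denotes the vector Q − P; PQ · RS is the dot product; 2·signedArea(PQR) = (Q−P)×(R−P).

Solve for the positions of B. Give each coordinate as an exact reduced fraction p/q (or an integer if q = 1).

1. B_x = -238/125  [C, D, B are collinear ∩ EB ⟂ CD]
2. B_y = -309/125  [C, D, B are collinear ∩ EB ⟂ CD]
   → B = (-238/125, -309/125)

B = (-238/125, -309/125)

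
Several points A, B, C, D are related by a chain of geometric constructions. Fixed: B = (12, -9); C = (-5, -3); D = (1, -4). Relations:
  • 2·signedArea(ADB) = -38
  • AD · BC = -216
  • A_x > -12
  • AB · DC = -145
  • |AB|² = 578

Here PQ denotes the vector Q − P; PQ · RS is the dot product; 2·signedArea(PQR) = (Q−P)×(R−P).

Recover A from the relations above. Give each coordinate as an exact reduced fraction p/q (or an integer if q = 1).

1. A_x = -11  [2·signedArea(ADB) = -38 ∩ AB · DC = -145]
2. A_y = -2  [2·signedArea(ADB) = -38 ∩ AB · DC = -145]
   → A = (-11, -2)

A = (-11, -2)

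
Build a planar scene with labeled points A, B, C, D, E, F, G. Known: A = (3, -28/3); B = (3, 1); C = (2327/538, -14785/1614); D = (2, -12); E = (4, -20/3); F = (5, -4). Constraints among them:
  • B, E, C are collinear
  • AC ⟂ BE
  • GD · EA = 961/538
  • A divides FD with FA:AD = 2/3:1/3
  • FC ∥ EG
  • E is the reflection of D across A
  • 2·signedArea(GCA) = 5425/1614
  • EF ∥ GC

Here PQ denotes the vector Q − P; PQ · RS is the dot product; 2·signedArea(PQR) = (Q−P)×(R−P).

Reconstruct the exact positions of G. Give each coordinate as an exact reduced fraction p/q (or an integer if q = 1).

1. G_x = 1789/538  [EF ∥ GC ∩ FC ∥ EG]
2. G_y = -6363/538  [EF ∥ GC ∩ FC ∥ EG]
   → G = (1789/538, -6363/538)

G = (1789/538, -6363/538)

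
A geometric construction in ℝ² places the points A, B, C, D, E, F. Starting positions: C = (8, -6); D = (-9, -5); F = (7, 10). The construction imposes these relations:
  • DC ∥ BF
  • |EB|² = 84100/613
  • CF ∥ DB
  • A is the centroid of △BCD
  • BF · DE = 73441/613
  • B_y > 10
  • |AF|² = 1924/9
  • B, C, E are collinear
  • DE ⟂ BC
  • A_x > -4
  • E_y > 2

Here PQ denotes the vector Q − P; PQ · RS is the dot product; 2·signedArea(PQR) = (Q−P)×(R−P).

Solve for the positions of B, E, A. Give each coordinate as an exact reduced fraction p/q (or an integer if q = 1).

A = (-11/3, 0)
B = (-10, 11)
E = (-910/613, 1813/613)

1. B_x = -10  [DC ∥ BF ∩ CF ∥ DB]
2. B_y = 11  [DC ∥ BF ∩ CF ∥ DB]
   → B = (-10, 11)
3. E_x = -910/613  [B, C, E are collinear ∩ DE ⟂ BC]
4. E_y = 1813/613  [B, C, E are collinear ∩ DE ⟂ BC]
   → E = (-910/613, 1813/613)
5. A_x = -11/3  [A is the centroid of △BCD]
6. A_y = 0  [A is the centroid of △BCD]
   → A = (-11/3, 0)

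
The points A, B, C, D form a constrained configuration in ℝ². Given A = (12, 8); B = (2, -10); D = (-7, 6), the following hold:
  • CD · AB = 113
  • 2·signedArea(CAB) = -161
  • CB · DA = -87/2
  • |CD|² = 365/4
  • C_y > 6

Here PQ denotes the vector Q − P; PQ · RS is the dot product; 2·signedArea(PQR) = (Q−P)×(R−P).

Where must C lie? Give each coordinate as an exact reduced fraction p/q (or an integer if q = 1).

C = (5/2, 7)

1. C_x = 5/2  [2·signedArea(CAB) = -161 ∩ CB · DA = -87/2]
2. C_y = 7  [2·signedArea(CAB) = -161 ∩ CB · DA = -87/2]
   → C = (5/2, 7)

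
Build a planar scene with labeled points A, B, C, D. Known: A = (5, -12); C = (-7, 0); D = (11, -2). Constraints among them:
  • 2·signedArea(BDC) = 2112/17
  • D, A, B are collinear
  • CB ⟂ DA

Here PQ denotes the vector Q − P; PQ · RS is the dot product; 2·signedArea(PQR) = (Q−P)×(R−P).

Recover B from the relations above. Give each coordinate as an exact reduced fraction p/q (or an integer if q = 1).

B = (121/17, -144/17)

1. B_x = 121/17  [D, A, B are collinear ∩ CB ⟂ DA]
2. B_y = -144/17  [D, A, B are collinear ∩ CB ⟂ DA]
   → B = (121/17, -144/17)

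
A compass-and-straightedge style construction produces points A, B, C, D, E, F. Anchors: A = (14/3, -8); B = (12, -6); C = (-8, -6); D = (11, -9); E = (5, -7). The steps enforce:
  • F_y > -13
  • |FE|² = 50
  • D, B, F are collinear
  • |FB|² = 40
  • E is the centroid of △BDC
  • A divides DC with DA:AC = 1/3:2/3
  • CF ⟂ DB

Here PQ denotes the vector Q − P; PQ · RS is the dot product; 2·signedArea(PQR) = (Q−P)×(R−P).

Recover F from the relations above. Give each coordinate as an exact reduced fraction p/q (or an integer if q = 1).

1. F_x = 10  [D, B, F are collinear ∩ CF ⟂ DB]
2. F_y = -12  [D, B, F are collinear ∩ CF ⟂ DB]
   → F = (10, -12)

F = (10, -12)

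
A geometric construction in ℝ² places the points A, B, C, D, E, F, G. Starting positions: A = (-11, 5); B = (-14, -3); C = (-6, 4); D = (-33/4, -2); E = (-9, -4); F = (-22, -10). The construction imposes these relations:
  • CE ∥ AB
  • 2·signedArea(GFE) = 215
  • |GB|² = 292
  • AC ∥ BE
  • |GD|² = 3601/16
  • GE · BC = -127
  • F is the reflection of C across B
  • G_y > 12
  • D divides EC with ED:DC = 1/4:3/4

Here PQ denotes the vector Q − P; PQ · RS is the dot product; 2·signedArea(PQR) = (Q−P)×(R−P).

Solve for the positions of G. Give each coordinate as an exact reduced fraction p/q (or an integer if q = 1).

1. G_x = -8  [GE · BC = -127 ∩ 2·signedArea(GFE) = 215]
2. G_y = 13  [GE · BC = -127 ∩ 2·signedArea(GFE) = 215]
   → G = (-8, 13)

G = (-8, 13)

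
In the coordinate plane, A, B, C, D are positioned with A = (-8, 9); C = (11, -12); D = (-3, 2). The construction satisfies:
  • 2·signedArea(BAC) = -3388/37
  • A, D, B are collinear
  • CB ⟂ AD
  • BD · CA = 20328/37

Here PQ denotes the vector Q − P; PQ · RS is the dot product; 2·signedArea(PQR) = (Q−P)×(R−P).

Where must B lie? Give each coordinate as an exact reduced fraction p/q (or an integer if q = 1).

1. B_x = 309/37  [A, D, B are collinear ∩ CB ⟂ AD]
2. B_y = -514/37  [A, D, B are collinear ∩ CB ⟂ AD]
   → B = (309/37, -514/37)

B = (309/37, -514/37)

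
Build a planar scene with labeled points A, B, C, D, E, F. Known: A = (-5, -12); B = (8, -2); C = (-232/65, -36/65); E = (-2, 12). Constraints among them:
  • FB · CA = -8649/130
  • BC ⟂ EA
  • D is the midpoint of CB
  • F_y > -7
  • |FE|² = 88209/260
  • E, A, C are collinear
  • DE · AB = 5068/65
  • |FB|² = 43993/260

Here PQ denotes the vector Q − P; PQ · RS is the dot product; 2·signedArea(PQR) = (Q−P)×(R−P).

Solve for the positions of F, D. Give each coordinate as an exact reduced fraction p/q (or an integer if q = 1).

1. F_x = -557/130  [line 93/65·x + 744/65·y + 10137/130 = 0 ∩ |FE|² = 88209/260]
2. F_y = -408/65  [line 93/65·x + 744/65·y + 10137/130 = 0 ∩ |FE|² = 88209/260]
   → F = (-557/130, -408/65)
3. D_x = 144/65  [D is the midpoint of CB]
4. D_y = -83/65  [D is the midpoint of CB]
   → D = (144/65, -83/65)

D = (144/65, -83/65)
F = (-557/130, -408/65)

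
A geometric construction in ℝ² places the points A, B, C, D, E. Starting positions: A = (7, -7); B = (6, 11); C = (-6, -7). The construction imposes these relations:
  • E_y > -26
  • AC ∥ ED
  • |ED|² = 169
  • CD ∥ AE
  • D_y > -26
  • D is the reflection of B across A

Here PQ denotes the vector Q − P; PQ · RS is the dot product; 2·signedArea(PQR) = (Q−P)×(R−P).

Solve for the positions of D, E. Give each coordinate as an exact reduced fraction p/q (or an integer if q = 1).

D = (8, -25)
E = (21, -25)

1. D_x = 8  [D is the reflection of B across A]
2. D_y = -25  [D is the reflection of B across A]
   → D = (8, -25)
3. E_x = 21  [AC ∥ ED ∩ CD ∥ AE]
4. E_y = -25  [AC ∥ ED ∩ CD ∥ AE]
   → E = (21, -25)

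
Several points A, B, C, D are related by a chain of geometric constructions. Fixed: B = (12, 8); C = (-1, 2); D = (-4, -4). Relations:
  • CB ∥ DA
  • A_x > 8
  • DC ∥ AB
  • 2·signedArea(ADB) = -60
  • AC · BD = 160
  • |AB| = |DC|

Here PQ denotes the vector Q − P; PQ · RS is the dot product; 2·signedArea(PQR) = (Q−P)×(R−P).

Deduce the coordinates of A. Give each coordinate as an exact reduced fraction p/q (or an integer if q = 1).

1. A_x = 9  [DC ∥ AB ∩ CB ∥ DA]
2. A_y = 2  [DC ∥ AB ∩ CB ∥ DA]
   → A = (9, 2)

A = (9, 2)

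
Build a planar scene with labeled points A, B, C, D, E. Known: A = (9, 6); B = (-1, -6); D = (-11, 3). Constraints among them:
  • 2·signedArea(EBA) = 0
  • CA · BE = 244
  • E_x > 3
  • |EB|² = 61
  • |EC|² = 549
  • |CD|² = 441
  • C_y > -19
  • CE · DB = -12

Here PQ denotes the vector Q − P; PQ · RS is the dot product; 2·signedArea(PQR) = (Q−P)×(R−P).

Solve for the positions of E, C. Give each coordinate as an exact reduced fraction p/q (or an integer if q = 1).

1. E_x = 4  [line -12·x + 10·y + 48 = 0 ∩ |EB|² = 61]
2. E_y = 0  [line -12·x + 10·y + 48 = 0 ∩ |EB|² = 61]
   → E = (4, 0)
3. C_x = -11  [CE · DB = -12 ∩ CA · BE = 244]
4. C_y = -18  [CE · DB = -12 ∩ CA · BE = 244]
   → C = (-11, -18)

C = (-11, -18)
E = (4, 0)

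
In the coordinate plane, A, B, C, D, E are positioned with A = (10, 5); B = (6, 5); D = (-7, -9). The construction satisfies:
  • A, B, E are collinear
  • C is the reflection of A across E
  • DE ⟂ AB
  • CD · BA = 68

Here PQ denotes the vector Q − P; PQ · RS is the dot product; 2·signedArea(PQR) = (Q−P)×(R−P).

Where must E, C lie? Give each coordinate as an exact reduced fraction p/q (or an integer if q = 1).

C = (-24, 5)
E = (-7, 5)

1. E_x = -7  [A, B, E are collinear ∩ DE ⟂ AB]
2. E_y = 5  [A, B, E are collinear ∩ DE ⟂ AB]
   → E = (-7, 5)
3. C_x = -24  [C is the reflection of A across E]
4. C_y = 5  [C is the reflection of A across E]
   → C = (-24, 5)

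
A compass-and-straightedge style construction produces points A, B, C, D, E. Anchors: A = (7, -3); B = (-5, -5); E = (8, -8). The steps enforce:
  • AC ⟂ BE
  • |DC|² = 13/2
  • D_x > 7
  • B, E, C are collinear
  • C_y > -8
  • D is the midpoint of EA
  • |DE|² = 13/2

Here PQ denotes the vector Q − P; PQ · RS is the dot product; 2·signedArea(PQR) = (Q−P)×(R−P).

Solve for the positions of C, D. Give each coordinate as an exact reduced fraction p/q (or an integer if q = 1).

C = (530/89, -670/89)
D = (15/2, -11/2)

1. C_x = 530/89  [B, E, C are collinear ∩ AC ⟂ BE]
2. C_y = -670/89  [B, E, C are collinear ∩ AC ⟂ BE]
   → C = (530/89, -670/89)
3. D_x = 15/2  [D is the midpoint of EA]
4. D_y = -11/2  [D is the midpoint of EA]
   → D = (15/2, -11/2)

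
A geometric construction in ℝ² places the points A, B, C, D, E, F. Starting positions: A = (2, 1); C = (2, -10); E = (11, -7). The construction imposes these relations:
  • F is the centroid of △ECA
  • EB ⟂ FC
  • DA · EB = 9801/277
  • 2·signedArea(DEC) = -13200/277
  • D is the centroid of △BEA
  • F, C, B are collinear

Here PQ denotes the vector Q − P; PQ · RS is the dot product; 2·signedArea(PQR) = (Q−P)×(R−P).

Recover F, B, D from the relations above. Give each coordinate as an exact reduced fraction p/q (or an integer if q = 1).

B = (1661/277, -1048/277)
D = (1754/277, -2710/831)
F = (5, -16/3)

1. F_x = 5  [F is the centroid of △ECA]
2. F_y = -16/3  [F is the centroid of △ECA]
   → F = (5, -16/3)
3. B_x = 1661/277  [F, C, B are collinear ∩ EB ⟂ FC]
4. B_y = -1048/277  [F, C, B are collinear ∩ EB ⟂ FC]
   → B = (1661/277, -1048/277)
5. D_x = 1754/277  [D is the centroid of △BEA]
6. D_y = -2710/831  [D is the centroid of △BEA]
   → D = (1754/277, -2710/831)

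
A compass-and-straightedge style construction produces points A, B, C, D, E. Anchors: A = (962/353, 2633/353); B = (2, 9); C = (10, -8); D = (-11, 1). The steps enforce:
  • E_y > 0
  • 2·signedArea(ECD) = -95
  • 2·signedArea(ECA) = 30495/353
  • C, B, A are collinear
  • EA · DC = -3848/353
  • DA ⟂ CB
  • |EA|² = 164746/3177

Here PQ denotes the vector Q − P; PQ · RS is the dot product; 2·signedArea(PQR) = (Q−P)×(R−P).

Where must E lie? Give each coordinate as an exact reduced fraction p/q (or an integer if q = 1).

1. E_x = 1/3  [2·signedArea(ECD) = -95 ∩ EA · DC = -3848/353]
2. E_y = 2/3  [2·signedArea(ECD) = -95 ∩ EA · DC = -3848/353]
   → E = (1/3, 2/3)

E = (1/3, 2/3)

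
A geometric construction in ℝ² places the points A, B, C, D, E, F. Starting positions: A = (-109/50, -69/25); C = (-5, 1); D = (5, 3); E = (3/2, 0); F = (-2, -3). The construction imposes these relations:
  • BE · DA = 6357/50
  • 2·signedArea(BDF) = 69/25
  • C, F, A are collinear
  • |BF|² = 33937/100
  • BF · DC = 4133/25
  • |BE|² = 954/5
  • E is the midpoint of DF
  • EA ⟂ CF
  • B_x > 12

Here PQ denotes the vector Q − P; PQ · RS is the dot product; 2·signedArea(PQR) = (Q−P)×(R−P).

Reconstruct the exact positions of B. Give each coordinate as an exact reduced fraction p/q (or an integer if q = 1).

B = (609/50, 219/25)

1. B_x = 609/50  [2·signedArea(BDF) = 69/25 ∩ BF · DC = 4133/25]
2. B_y = 219/25  [2·signedArea(BDF) = 69/25 ∩ BF · DC = 4133/25]
   → B = (609/50, 219/25)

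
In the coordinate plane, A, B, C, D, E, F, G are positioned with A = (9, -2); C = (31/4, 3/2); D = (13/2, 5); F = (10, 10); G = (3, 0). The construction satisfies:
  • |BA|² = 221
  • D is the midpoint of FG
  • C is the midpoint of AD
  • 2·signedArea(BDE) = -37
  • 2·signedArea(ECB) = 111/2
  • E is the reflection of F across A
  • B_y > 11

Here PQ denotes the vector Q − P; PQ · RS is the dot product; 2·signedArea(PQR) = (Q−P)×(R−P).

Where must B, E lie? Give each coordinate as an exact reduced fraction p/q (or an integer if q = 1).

B = (4, 12)
E = (8, -14)

1. E_x = 8  [E is the reflection of F across A]
2. E_y = -14  [E is the reflection of F across A]
   → E = (8, -14)
3. B_x = 4  [2·signedArea(BDE) = -37 ∩ 2·signedArea(ECB) = 111/2]
4. B_y = 12  [2·signedArea(BDE) = -37 ∩ 2·signedArea(ECB) = 111/2]
   → B = (4, 12)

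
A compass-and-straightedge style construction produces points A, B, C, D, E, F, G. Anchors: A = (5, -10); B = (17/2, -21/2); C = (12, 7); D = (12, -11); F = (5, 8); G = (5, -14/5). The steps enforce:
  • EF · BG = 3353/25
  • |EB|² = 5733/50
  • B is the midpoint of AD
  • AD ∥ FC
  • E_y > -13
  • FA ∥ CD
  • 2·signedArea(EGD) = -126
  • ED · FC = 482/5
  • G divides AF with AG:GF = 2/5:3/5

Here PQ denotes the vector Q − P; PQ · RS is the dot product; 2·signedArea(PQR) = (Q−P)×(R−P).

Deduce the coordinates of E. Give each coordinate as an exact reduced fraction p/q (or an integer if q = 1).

1. E_x = -2  [2·signedArea(EGD) = -126 ∩ ED · FC = 482/5]
2. E_y = -63/5  [2·signedArea(EGD) = -126 ∩ ED · FC = 482/5]
   → E = (-2, -63/5)

E = (-2, -63/5)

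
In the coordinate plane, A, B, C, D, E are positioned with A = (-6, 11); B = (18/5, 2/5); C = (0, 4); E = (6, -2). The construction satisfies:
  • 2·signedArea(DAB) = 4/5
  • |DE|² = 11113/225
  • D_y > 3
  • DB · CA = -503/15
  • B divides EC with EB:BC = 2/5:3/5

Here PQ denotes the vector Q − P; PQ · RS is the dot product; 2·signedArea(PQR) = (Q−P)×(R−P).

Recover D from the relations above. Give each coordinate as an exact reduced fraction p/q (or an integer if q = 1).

D = (6/5, 47/15)

1. D_x = 6/5  [DB · CA = -503/15 ∩ 2·signedArea(DAB) = 4/5]
2. D_y = 47/15  [DB · CA = -503/15 ∩ 2·signedArea(DAB) = 4/5]
   → D = (6/5, 47/15)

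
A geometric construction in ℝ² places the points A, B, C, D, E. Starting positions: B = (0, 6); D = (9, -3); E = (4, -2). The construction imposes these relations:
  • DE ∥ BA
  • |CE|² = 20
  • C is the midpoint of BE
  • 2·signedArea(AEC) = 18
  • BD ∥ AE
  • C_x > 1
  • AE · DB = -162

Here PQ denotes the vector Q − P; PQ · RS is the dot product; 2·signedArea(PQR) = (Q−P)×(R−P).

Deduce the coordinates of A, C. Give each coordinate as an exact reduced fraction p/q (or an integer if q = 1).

1. A_x = -5  [BD ∥ AE ∩ DE ∥ BA]
2. A_y = 7  [BD ∥ AE ∩ DE ∥ BA]
   → A = (-5, 7)
3. C_x = 2  [C is the midpoint of BE]
4. C_y = 2  [C is the midpoint of BE]
   → C = (2, 2)

A = (-5, 7)
C = (2, 2)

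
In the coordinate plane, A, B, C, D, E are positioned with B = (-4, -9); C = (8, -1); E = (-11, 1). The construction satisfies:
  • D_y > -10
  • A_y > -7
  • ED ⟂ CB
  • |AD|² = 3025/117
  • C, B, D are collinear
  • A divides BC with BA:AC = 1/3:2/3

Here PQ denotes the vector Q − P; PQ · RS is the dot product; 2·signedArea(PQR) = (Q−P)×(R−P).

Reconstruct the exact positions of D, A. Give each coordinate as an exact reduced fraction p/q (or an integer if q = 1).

A = (0, -19/3)
D = (-55/13, -119/13)

1. D_x = -55/13  [C, B, D are collinear ∩ ED ⟂ CB]
2. D_y = -119/13  [C, B, D are collinear ∩ ED ⟂ CB]
   → D = (-55/13, -119/13)
3. A_x = 0  [A divides BC with BA:AC = 1/3:2/3]
4. A_y = -19/3  [A divides BC with BA:AC = 1/3:2/3]
   → A = (0, -19/3)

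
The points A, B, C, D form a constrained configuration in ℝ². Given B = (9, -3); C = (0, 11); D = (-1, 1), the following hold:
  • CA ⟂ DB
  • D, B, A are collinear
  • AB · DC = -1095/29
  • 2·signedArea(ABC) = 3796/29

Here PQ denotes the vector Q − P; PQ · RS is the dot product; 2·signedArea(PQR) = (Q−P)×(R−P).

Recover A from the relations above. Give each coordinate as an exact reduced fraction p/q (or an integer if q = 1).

A = (-104/29, 59/29)

1. A_x = -104/29  [D, B, A are collinear ∩ CA ⟂ DB]
2. A_y = 59/29  [D, B, A are collinear ∩ CA ⟂ DB]
   → A = (-104/29, 59/29)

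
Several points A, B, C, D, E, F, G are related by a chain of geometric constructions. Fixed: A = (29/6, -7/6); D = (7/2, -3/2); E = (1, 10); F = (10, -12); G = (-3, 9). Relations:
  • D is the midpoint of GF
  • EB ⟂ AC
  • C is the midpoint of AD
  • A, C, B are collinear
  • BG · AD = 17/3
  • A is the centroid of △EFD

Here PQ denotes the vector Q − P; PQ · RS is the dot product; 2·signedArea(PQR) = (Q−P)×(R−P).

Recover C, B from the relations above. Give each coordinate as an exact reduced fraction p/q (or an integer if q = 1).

B = (131/34, -24/17)
C = (25/6, -4/3)

1. C_x = 25/6  [C is the midpoint of AD]
2. C_y = -4/3  [C is the midpoint of AD]
   → C = (25/6, -4/3)
3. B_x = 131/34  [A, C, B are collinear ∩ EB ⟂ AC]
4. B_y = -24/17  [A, C, B are collinear ∩ EB ⟂ AC]
   → B = (131/34, -24/17)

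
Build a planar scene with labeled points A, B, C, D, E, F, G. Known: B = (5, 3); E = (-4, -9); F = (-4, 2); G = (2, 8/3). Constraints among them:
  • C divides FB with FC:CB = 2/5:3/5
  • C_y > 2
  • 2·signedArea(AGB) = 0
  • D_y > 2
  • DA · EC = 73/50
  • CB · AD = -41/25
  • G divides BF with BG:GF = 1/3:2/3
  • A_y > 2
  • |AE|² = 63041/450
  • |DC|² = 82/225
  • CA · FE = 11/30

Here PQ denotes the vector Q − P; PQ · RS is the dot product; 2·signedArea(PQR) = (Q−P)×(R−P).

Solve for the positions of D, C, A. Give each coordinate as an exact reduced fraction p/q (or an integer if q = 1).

A = (-7/10, 71/30)
C = (-2/5, 12/5)
D = (-1, 7/3)

1. C_x = -2/5  [C divides FB with FC:CB = 2/5:3/5]
2. C_y = 12/5  [C divides FB with FC:CB = 2/5:3/5]
   → C = (-2/5, 12/5)
3. A_x = -7/10  [2·signedArea(AGB) = 0 ∩ CA · FE = 11/30]
4. A_y = 71/30  [2·signedArea(AGB) = 0 ∩ CA · FE = 11/30]
   → A = (-7/10, 71/30)
5. D_x = -1  [DA · EC = 73/50 ∩ CB · AD = -41/25]
6. D_y = 7/3  [DA · EC = 73/50 ∩ CB · AD = -41/25]
   → D = (-1, 7/3)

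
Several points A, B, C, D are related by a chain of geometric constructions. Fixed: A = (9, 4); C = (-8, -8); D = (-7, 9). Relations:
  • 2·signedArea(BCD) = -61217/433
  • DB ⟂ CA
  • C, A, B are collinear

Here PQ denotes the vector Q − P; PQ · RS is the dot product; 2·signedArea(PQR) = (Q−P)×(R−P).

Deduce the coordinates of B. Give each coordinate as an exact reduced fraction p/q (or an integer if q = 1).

1. B_x = 293/433  [C, A, B are collinear ∩ DB ⟂ CA]
2. B_y = -812/433  [C, A, B are collinear ∩ DB ⟂ CA]
   → B = (293/433, -812/433)

B = (293/433, -812/433)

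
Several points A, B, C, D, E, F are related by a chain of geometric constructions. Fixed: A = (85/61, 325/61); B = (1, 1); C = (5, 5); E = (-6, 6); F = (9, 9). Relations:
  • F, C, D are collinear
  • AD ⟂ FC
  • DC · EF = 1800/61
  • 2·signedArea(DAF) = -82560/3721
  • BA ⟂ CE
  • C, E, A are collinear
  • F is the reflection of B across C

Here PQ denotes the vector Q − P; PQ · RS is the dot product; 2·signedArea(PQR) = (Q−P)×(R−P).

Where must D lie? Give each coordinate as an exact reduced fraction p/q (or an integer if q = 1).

D = (205/61, 205/61)

1. D_x = 205/61  [F, C, D are collinear ∩ AD ⟂ FC]
2. D_y = 205/61  [F, C, D are collinear ∩ AD ⟂ FC]
   → D = (205/61, 205/61)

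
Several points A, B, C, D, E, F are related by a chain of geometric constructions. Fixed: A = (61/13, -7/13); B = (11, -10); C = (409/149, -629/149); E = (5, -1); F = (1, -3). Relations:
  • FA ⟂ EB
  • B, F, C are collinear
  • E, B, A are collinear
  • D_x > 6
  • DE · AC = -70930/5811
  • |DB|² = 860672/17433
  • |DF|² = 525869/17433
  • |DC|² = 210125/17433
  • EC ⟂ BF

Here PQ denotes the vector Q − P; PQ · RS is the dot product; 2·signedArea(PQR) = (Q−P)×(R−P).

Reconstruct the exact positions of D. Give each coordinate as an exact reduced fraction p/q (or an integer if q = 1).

1. D_x = 35713/5811  [line 3772/1937·x + 7134/1937·y + 35752/5811 = 0 ∩ |DF|² = 525869/17433]
2. D_y = -9530/1937  [line 3772/1937·x + 7134/1937·y + 35752/5811 = 0 ∩ |DF|² = 525869/17433]
   → D = (35713/5811, -9530/1937)

D = (35713/5811, -9530/1937)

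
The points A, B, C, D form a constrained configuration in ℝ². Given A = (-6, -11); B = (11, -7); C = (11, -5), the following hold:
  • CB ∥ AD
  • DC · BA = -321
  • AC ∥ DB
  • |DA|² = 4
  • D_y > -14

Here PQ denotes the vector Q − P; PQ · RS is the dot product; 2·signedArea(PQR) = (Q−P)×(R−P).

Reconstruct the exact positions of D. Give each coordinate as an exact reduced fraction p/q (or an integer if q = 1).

1. D_x = -6  [AC ∥ DB ∩ CB ∥ AD]
2. D_y = -13  [AC ∥ DB ∩ CB ∥ AD]
   → D = (-6, -13)

D = (-6, -13)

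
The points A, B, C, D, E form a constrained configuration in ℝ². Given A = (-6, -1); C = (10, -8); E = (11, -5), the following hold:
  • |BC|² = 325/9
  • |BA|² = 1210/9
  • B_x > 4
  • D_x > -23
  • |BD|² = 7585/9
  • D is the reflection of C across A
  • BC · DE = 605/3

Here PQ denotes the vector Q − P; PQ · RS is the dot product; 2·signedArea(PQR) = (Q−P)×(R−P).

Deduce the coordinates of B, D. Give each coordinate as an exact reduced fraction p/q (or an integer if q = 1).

B = (5, -14/3)
D = (-22, 6)

1. D_x = -22  [D is the reflection of C across A]
2. D_y = 6  [D is the reflection of C across A]
   → D = (-22, 6)
3. B_x = 5  [line -33·x + 11·y + 649/3 = 0 ∩ |BA|² = 1210/9]
4. B_y = -14/3  [line -33·x + 11·y + 649/3 = 0 ∩ |BA|² = 1210/9]
   → B = (5, -14/3)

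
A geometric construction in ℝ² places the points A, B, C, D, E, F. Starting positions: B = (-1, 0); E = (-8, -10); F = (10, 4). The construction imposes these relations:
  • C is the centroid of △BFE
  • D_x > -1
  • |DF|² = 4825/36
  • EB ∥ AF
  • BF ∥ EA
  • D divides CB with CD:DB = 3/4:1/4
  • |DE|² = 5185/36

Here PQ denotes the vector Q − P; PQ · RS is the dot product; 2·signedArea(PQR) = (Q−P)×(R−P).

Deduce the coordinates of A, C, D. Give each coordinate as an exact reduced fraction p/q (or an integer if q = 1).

A = (3, -6)
C = (1/3, -2)
D = (-2/3, -1/2)

1. A_x = 3  [EB ∥ AF ∩ BF ∥ EA]
2. A_y = -6  [EB ∥ AF ∩ BF ∥ EA]
   → A = (3, -6)
3. C_x = 1/3  [C is the centroid of △BFE]
4. C_y = -2  [C is the centroid of △BFE]
   → C = (1/3, -2)
5. D_x = -2/3  [D divides CB with CD:DB = 3/4:1/4]
6. D_y = -1/2  [D divides CB with CD:DB = 3/4:1/4]
   → D = (-2/3, -1/2)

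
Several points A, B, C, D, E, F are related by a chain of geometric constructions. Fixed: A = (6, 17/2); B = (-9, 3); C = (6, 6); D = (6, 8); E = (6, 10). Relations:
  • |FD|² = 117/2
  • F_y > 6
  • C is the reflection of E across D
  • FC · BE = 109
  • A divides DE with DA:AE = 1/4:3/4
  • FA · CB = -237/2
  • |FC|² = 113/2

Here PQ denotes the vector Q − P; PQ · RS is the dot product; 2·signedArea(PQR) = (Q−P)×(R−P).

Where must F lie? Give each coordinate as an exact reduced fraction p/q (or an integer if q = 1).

F = (-3/2, 13/2)

1. F_x = -3/2  [FC · BE = 109 ∩ FA · CB = -237/2]
2. F_y = 13/2  [FC · BE = 109 ∩ FA · CB = -237/2]
   → F = (-3/2, 13/2)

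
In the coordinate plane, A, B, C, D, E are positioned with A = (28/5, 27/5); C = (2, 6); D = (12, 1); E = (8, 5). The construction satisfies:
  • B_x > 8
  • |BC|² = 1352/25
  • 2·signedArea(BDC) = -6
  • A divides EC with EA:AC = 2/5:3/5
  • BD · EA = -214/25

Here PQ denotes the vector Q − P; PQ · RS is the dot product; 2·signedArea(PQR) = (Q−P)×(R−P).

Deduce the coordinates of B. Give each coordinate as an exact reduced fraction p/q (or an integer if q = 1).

1. B_x = 44/5  [2·signedArea(BDC) = -6 ∩ BD · EA = -214/25]
2. B_y = 16/5  [2·signedArea(BDC) = -6 ∩ BD · EA = -214/25]
   → B = (44/5, 16/5)

B = (44/5, 16/5)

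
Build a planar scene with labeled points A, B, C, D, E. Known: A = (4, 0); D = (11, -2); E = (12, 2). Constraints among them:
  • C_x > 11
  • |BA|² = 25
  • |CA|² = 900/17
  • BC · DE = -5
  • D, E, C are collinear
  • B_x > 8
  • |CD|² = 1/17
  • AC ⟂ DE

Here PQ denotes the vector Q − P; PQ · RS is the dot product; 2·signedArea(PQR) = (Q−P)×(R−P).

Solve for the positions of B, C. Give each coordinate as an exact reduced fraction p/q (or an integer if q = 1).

1. C_x = 188/17  [D, E, C are collinear ∩ AC ⟂ DE]
2. C_y = -30/17  [D, E, C are collinear ∩ AC ⟂ DE]
   → C = (188/17, -30/17)
3. B_x = 9  [line -1·x + -4·y + 9 = 0 ∩ |BA|² = 25]
4. B_y = 0  [line -1·x + -4·y + 9 = 0 ∩ |BA|² = 25]
   → B = (9, 0)

B = (9, 0)
C = (188/17, -30/17)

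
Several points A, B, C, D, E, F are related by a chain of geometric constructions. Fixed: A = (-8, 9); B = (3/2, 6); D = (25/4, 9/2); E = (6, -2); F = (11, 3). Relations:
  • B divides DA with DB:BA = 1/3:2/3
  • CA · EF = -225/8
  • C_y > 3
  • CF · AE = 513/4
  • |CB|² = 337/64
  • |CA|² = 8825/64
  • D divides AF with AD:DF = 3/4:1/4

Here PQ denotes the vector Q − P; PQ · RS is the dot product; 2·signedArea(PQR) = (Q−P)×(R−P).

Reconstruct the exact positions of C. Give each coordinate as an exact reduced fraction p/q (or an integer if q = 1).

C = (21/8, 4)

1. C_x = 21/8  [CF · AE = 513/4 ∩ CA · EF = -225/8]
2. C_y = 4  [CF · AE = 513/4 ∩ CA · EF = -225/8]
   → C = (21/8, 4)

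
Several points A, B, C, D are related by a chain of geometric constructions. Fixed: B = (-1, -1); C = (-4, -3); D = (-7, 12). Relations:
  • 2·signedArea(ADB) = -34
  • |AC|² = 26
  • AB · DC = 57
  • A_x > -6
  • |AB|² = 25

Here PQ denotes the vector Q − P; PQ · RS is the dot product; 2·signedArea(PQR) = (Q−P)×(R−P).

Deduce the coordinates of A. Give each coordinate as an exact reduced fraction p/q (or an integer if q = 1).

A = (-5, 2)

1. A_x = -5  [2·signedArea(ADB) = -34 ∩ AB · DC = 57]
2. A_y = 2  [2·signedArea(ADB) = -34 ∩ AB · DC = 57]
   → A = (-5, 2)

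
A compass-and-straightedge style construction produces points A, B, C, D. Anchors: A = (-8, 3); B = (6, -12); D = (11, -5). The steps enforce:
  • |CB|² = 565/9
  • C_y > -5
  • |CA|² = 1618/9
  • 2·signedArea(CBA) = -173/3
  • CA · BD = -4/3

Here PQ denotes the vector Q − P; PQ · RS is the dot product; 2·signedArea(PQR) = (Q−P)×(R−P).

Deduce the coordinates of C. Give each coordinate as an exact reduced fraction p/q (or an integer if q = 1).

C = (3, -14/3)

1. C_x = 3  [2·signedArea(CBA) = -173/3 ∩ CA · BD = -4/3]
2. C_y = -14/3  [2·signedArea(CBA) = -173/3 ∩ CA · BD = -4/3]
   → C = (3, -14/3)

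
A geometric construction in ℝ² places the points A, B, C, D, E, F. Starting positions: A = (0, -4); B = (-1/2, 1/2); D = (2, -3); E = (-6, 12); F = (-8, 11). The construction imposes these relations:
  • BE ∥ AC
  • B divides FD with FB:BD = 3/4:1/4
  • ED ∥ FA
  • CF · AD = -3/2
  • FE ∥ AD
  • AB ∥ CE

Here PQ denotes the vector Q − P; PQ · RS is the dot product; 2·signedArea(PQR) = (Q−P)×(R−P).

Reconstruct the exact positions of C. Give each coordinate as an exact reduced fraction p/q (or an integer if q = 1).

C = (-11/2, 15/2)

1. C_x = -11/2  [AB ∥ CE ∩ BE ∥ AC]
2. C_y = 15/2  [AB ∥ CE ∩ BE ∥ AC]
   → C = (-11/2, 15/2)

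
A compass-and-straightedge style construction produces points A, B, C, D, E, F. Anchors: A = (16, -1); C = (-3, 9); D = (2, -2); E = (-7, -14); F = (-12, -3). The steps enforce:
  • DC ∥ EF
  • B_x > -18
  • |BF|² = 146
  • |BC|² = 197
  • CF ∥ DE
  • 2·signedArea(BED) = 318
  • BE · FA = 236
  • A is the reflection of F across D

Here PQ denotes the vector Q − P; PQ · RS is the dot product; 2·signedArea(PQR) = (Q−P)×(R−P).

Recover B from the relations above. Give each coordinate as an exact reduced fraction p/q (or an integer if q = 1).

B = (-17, 8)

1. B_x = -17  [BE · FA = 236 ∩ 2·signedArea(BED) = 318]
2. B_y = 8  [BE · FA = 236 ∩ 2·signedArea(BED) = 318]
   → B = (-17, 8)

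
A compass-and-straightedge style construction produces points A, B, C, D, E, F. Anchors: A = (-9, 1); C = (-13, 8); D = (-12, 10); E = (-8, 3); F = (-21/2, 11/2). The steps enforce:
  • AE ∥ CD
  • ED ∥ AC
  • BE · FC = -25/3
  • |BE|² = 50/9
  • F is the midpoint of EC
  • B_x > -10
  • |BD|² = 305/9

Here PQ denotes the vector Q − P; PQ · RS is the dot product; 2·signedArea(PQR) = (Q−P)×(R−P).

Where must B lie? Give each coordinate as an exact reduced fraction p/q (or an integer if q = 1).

1. B_x = -29/3  [line 5/2·x + -5/2·y + 215/6 = 0 ∩ |BE|² = 50/9]
2. B_y = 14/3  [line 5/2·x + -5/2·y + 215/6 = 0 ∩ |BE|² = 50/9]
   → B = (-29/3, 14/3)

B = (-29/3, 14/3)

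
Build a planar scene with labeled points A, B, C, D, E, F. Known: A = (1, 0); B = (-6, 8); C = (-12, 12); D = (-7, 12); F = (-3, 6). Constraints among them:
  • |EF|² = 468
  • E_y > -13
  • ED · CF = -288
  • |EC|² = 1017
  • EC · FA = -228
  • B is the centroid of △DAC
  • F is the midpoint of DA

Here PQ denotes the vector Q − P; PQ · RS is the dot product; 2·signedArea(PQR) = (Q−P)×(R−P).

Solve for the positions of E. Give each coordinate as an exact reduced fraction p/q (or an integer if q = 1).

1. E_x = 9  [EC · FA = -228 ∩ ED · CF = -288]
2. E_y = -12  [EC · FA = -228 ∩ ED · CF = -288]
   → E = (9, -12)

E = (9, -12)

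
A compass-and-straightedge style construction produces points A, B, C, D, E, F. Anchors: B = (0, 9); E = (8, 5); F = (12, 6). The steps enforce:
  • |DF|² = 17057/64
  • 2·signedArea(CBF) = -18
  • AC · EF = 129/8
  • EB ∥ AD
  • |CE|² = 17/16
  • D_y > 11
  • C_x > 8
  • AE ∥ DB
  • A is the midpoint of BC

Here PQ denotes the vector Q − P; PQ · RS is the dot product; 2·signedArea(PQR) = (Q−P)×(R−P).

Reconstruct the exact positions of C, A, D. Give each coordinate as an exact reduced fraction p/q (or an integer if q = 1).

A = (9/2, 57/8)
C = (9, 21/4)
D = (-7/2, 89/8)

1. C_x = 9  [line 3·x + 12·y + -90 = 0 ∩ |CE|² = 17/16]
2. C_y = 21/4  [line 3·x + 12·y + -90 = 0 ∩ |CE|² = 17/16]
   → C = (9, 21/4)
3. A_x = 9/2  [A is the midpoint of BC]
4. A_y = 57/8  [A is the midpoint of BC]
   → A = (9/2, 57/8)
5. D_x = -7/2  [AE ∥ DB ∩ EB ∥ AD]
6. D_y = 89/8  [AE ∥ DB ∩ EB ∥ AD]
   → D = (-7/2, 89/8)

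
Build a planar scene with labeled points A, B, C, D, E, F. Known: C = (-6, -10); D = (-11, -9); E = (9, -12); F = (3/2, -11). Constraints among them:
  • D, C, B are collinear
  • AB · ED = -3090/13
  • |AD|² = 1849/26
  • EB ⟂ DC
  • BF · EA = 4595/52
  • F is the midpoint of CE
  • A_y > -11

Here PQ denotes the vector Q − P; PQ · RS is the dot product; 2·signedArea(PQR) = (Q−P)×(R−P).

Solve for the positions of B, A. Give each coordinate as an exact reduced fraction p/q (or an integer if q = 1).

1. B_x = 229/26  [D, C, B are collinear ∩ EB ⟂ DC]
2. B_y = -337/26  [D, C, B are collinear ∩ EB ⟂ DC]
   → B = (229/26, -337/26)
3. A_x = -71/26  [AB · ED = -3090/13 ∩ BF · EA = 4595/52]
4. A_y = -277/26  [AB · ED = -3090/13 ∩ BF · EA = 4595/52]
   → A = (-71/26, -277/26)

A = (-71/26, -277/26)
B = (229/26, -337/26)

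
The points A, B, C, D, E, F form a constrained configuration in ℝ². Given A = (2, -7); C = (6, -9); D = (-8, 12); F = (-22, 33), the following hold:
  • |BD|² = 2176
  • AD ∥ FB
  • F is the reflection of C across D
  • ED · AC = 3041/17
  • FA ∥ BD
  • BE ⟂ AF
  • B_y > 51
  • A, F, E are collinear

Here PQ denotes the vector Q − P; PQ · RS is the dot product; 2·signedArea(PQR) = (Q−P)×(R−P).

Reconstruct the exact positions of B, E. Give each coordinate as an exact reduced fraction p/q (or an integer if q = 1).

B = (-32, 52)
E = (-1123/34, 1747/34)

1. B_x = -32  [FA ∥ BD ∩ AD ∥ FB]
2. B_y = 52  [FA ∥ BD ∩ AD ∥ FB]
   → B = (-32, 52)
3. E_x = -1123/34  [A, F, E are collinear ∩ BE ⟂ AF]
4. E_y = 1747/34  [A, F, E are collinear ∩ BE ⟂ AF]
   → E = (-1123/34, 1747/34)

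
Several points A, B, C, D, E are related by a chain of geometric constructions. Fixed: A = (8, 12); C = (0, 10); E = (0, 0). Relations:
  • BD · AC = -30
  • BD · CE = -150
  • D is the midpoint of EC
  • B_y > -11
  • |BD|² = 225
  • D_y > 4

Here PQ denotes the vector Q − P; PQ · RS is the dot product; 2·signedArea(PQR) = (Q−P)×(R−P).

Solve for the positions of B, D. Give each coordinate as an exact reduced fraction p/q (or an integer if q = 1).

B = (0, -10)
D = (0, 5)

1. D_x = 0  [D is the midpoint of EC]
2. D_y = 5  [D is the midpoint of EC]
   → D = (0, 5)
3. B_x = 0  [BD · AC = -30 ∩ BD · CE = -150]
4. B_y = -10  [BD · AC = -30 ∩ BD · CE = -150]
   → B = (0, -10)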